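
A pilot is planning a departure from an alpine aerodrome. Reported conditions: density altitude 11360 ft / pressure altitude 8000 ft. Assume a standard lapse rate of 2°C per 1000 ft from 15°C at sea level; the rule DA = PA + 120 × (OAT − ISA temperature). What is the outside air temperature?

Density altitude − pressure altitude = 11360 − 8000 = +3360 ft.
At 120 ft/°C that is an ISA deviation of 3360/120 = +28°C.
ISA temperature at 8000 ft = 15 − 2 × (8000/1000) = -1°C.
OAT = ISA + deviation = -1 + (+28) = 27°C.

27°C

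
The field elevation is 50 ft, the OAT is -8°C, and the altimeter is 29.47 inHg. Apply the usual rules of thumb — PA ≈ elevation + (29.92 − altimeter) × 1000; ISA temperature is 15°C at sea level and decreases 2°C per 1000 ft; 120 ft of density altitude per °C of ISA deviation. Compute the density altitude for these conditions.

Pressure altitude = 50 + (29.92 − 29.47) × 1000 = 50 + (+450) = 500 ft.
ISA temperature at 500 ft = 15 − 2 × (500/1000) = 14°C.
ISA deviation = -8 − 14 = -22°C.
Density altitude = 500 + 120 × (-22) = -2140 ft.

-2140 ft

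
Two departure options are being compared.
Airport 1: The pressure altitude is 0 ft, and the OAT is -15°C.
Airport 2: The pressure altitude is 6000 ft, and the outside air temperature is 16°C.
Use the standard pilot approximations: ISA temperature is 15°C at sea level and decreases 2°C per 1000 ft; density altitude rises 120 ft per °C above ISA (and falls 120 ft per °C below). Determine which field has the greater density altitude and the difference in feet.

Airport 1: ISA temp = 15°C, deviation -30°C, DA = 0 + 120 × (-30) = -3600 ft.
Airport 2: ISA temp = 3°C, deviation +13°C, DA = 6000 + 120 × 13 = 7560 ft.
Airport 2 is higher by 7560 − (-3600) = 11160 ft.

Airport 2 by 11160 ft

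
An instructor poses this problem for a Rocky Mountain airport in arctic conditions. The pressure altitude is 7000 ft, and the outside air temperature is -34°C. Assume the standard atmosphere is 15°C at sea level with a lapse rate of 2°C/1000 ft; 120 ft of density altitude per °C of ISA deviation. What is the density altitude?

2800 ft

ISA temperature at 7000 ft = 15 − 2 × (7000/1000) = 1°C.
ISA deviation = -34 − 1 = -35°C.
Density altitude = 7000 + 120 × (-35) = 7000 + (-4200) = 2800 ft.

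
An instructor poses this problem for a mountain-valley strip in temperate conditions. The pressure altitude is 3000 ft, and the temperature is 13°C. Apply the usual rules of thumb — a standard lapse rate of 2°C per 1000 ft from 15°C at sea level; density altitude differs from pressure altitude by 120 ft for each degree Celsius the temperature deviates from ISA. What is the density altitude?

3480 ft

ISA temperature at 3000 ft = 15 − 2 × (3000/1000) = 9°C.
ISA deviation = 13 − 9 = +4°C.
Density altitude = 3000 + 120 × (4) = 3000 + (+480) = 3480 ft.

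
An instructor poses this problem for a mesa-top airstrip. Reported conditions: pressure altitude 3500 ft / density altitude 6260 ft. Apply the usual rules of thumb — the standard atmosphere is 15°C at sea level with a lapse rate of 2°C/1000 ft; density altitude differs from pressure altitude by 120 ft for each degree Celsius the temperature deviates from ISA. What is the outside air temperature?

Density altitude − pressure altitude = 6260 − 3500 = +2760 ft.
At 120 ft/°C that is an ISA deviation of 2760/120 = +23°C.
ISA temperature at 3500 ft = 15 − 2 × (3500/1000) = 8°C.
OAT = ISA + deviation = 8 + (+23) = 31°C.

31°C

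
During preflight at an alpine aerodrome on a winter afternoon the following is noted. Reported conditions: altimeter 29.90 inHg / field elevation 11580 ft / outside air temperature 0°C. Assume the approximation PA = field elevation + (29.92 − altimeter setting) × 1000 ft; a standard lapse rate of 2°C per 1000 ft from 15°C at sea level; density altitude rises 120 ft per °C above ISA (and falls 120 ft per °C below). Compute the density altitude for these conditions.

12584 ft

Pressure altitude = 11580 + (29.92 − 29.90) × 1000 = 11580 + (+20) = 11600 ft.
ISA temperature at 11600 ft = 15 − 2 × (11600/1000) = -8.2°C.
ISA deviation = 0 − (-8.2) = +8.2°C.
Density altitude = 11600 + 120 × (8.2) = 12584 ft.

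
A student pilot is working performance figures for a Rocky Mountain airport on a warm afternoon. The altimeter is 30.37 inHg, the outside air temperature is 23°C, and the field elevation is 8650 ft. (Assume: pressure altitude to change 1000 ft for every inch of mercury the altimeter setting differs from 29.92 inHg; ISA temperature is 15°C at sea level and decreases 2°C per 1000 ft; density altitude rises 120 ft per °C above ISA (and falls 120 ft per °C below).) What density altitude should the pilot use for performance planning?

11128 ft

Pressure altitude = 8650 + (29.92 − 30.37) × 1000 = 8650 + (-450) = 8200 ft.
ISA temperature at 8200 ft = 15 − 2 × (8200/1000) = -1.4°C.
ISA deviation = 23 − (-1.4) = +24.4°C.
Density altitude = 8200 + 120 × (24.4) = 11128 ft.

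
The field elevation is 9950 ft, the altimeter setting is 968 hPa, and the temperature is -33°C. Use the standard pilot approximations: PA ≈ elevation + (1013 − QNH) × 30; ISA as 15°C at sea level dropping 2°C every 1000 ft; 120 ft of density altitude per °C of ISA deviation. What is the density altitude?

Pressure altitude = 9950 + (1013 − 968) × 30 = 9950 + (+1350) = 11300 ft.
ISA temperature at 11300 ft = 15 − 2 × (11300/1000) = -7.6°C.
ISA deviation = -33 − (-7.6) = -25.4°C.
Density altitude = 11300 + 120 × (-25.4) = 8252 ft.

8252 ft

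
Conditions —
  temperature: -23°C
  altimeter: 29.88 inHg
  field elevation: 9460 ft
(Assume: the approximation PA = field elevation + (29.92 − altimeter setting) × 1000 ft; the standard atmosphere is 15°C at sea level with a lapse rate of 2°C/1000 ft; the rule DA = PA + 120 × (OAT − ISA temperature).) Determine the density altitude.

Pressure altitude = 9460 + (29.92 − 29.88) × 1000 = 9460 + (+40) = 9500 ft.
ISA temperature at 9500 ft = 15 − 2 × (9500/1000) = -4°C.
ISA deviation = -23 − (-4) = -19°C.
Density altitude = 9500 + 120 × (-19) = 7220 ft.

7220 ft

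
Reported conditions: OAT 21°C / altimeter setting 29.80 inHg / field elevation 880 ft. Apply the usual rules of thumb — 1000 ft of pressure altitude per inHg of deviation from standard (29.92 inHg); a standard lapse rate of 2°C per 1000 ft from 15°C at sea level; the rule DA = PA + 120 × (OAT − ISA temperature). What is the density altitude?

Pressure altitude = 880 + (29.92 − 29.80) × 1000 = 880 + (+120) = 1000 ft.
ISA temperature at 1000 ft = 15 − 2 × (1000/1000) = 13°C.
ISA deviation = 21 − 13 = +8°C.
Density altitude = 1000 + 120 × (8) = 1960 ft.

1960 ft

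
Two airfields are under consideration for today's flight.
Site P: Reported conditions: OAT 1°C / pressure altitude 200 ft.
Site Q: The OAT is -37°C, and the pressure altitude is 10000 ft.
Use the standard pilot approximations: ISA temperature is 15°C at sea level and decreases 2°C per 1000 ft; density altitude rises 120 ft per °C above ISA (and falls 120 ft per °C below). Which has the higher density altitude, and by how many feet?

Site P: ISA temp = 14.6°C, deviation -13.6°C, DA = 200 + 120 × (-13.6) = -1432 ft.
Site Q: ISA temp = -5°C, deviation -32°C, DA = 10000 + 120 × (-32) = 6160 ft.
Site Q is higher by 6160 − (-1432) = 7592 ft.

Site Q by 7592 ft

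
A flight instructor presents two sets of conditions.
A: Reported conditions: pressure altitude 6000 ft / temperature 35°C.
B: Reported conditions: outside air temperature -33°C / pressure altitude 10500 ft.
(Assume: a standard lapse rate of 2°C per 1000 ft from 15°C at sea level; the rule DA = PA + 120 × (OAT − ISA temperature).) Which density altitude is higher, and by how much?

A: ISA temp = 3°C, deviation +32°C, DA = 6000 + 120 × 32 = 9840 ft.
B: ISA temp = -6°C, deviation -27°C, DA = 10500 + 120 × (-27) = 7260 ft.
A is higher by 9840 − 7260 = 2580 ft.

A by 2580 ft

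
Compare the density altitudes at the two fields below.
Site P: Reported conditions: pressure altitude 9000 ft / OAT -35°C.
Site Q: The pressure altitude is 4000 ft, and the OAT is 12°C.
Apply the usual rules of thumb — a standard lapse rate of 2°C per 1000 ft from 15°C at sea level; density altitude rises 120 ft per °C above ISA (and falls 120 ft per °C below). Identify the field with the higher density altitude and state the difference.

Site P by 560 ft

Site P: ISA temp = -3°C, deviation -32°C, DA = 9000 + 120 × (-32) = 5160 ft.
Site Q: ISA temp = 7°C, deviation +5°C, DA = 4000 + 120 × 5 = 4600 ft.
Site P is higher by 5160 − 4600 = 560 ft.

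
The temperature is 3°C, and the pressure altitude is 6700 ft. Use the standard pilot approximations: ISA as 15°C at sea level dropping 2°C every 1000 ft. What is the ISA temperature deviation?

ISA+1.4°C

ISA temperature at 6700 ft = 15 − 2 × (6700/1000) = 1.6°C.
Deviation = OAT − ISA = 3 − 1.6 = +1.4°C.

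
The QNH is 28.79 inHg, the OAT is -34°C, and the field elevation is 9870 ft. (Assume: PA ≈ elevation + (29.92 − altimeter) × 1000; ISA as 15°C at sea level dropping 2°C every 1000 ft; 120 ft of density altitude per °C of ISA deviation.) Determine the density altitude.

Pressure altitude = 9870 + (29.92 − 28.79) × 1000 = 9870 + (+1130) = 11000 ft.
ISA temperature at 11000 ft = 15 − 2 × (11000/1000) = -7°C.
ISA deviation = -34 − (-7) = -27°C.
Density altitude = 11000 + 120 × (-27) = 7760 ft.

7760 ft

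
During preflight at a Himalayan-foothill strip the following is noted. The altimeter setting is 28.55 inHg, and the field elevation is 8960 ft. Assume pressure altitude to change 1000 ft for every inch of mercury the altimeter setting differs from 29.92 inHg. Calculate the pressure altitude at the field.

Pressure correction = (29.92 − 28.55) × 1000 = +1370 ft.
Pressure altitude = 8960 + (+1370) = 10330 ft.

10330 ft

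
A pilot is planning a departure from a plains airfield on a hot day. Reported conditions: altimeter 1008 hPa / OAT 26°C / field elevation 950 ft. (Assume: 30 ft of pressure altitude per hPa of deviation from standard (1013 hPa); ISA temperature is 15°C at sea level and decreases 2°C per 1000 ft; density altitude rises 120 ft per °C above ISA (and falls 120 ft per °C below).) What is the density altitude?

Pressure altitude = 950 + (1013 − 1008) × 30 = 950 + (+150) = 1100 ft.
ISA temperature at 1100 ft = 15 − 2 × (1100/1000) = 12.8°C.
ISA deviation = 26 − 12.8 = +13.2°C.
Density altitude = 1100 + 120 × (13.2) = 2684 ft.

2684 ft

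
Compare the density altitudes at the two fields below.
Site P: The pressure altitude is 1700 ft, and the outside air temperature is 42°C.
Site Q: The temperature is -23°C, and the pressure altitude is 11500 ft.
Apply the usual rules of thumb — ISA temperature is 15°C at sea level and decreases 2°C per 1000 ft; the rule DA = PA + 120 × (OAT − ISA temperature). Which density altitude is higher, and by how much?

Site Q by 4352 ft

Site P: ISA temp = 11.6°C, deviation +30.4°C, DA = 1700 + 120 × 30.4 = 5348 ft.
Site Q: ISA temp = -8°C, deviation -15°C, DA = 11500 + 120 × (-15) = 9700 ft.
Site Q is higher by 9700 − 5348 = 4352 ft.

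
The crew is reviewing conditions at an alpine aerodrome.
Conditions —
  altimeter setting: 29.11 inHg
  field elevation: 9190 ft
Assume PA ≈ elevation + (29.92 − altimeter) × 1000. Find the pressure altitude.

Pressure correction = (29.92 − 29.11) × 1000 = +810 ft.
Pressure altitude = 9190 + (+810) = 10000 ft.

10000 ft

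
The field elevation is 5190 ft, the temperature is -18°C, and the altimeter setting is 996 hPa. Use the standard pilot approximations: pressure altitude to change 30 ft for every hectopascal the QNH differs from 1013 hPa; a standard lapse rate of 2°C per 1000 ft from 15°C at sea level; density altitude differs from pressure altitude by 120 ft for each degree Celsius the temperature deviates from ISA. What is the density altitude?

3108 ft

Pressure altitude = 5190 + (1013 − 996) × 30 = 5190 + (+510) = 5700 ft.
ISA temperature at 5700 ft = 15 − 2 × (5700/1000) = 3.6°C.
ISA deviation = -18 − 3.6 = -21.6°C.
Density altitude = 5700 + 120 × (-21.6) = 3108 ft.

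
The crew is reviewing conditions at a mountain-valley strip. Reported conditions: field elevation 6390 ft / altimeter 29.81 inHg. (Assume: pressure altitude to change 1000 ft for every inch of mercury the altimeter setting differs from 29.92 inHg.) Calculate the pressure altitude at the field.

6500 ft

Pressure correction = (29.92 − 29.81) × 1000 = +110 ft.
Pressure altitude = 6390 + (+110) = 6500 ft.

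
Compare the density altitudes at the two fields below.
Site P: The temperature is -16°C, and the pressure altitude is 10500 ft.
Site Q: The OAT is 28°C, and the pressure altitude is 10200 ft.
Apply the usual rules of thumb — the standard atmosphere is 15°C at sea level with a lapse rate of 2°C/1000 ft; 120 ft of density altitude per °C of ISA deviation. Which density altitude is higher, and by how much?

Site P: ISA temp = -6°C, deviation -10°C, DA = 10500 + 120 × (-10) = 9300 ft.
Site Q: ISA temp = -5.4°C, deviation +33.4°C, DA = 10200 + 120 × 33.4 = 14208 ft.
Site Q is higher by 14208 − 9300 = 4908 ft.

Site Q by 4908 ft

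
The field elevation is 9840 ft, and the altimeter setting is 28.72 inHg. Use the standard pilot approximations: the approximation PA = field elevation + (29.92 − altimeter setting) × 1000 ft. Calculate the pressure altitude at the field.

Pressure correction = (29.92 − 28.72) × 1000 = +1200 ft.
Pressure altitude = 9840 + (+1200) = 11040 ft.

11040 ft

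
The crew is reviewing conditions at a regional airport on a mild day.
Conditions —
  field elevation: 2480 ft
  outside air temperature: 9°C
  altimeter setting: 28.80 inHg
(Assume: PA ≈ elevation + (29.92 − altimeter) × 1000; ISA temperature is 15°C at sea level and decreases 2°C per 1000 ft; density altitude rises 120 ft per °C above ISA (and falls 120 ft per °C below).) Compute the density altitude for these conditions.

3744 ft

Pressure altitude = 2480 + (29.92 − 28.80) × 1000 = 2480 + (+1120) = 3600 ft.
ISA temperature at 3600 ft = 15 − 2 × (3600/1000) = 7.8°C.
ISA deviation = 9 − 7.8 = +1.2°C.
Density altitude = 3600 + 120 × (1.2) = 3744 ft.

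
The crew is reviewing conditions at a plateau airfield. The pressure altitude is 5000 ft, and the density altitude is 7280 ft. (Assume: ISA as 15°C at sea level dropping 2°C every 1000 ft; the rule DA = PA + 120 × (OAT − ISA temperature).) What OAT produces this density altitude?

24°C

Density altitude − pressure altitude = 7280 − 5000 = +2280 ft.
At 120 ft/°C that is an ISA deviation of 2280/120 = +19°C.
ISA temperature at 5000 ft = 15 − 2 × (5000/1000) = 5°C.
OAT = ISA + deviation = 5 + (+19) = 24°C.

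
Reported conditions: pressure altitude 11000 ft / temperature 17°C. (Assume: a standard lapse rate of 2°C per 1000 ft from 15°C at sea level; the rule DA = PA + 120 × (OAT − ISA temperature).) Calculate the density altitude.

13880 ft

ISA temperature at 11000 ft = 15 − 2 × (11000/1000) = -7°C.
ISA deviation = 17 − (-7) = +24°C.
Density altitude = 11000 + 120 × (24) = 11000 + (+2880) = 13880 ft.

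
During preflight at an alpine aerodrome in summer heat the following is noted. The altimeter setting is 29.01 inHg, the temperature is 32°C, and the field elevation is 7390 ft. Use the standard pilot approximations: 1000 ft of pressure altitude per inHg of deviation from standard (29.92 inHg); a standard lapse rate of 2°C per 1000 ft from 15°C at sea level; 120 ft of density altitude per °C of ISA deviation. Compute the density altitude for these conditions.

12332 ft

Pressure altitude = 7390 + (29.92 − 29.01) × 1000 = 7390 + (+910) = 8300 ft.
ISA temperature at 8300 ft = 15 − 2 × (8300/1000) = -1.6°C.
ISA deviation = 32 − (-1.6) = +33.6°C.
Density altitude = 8300 + 120 × (33.6) = 12332 ft.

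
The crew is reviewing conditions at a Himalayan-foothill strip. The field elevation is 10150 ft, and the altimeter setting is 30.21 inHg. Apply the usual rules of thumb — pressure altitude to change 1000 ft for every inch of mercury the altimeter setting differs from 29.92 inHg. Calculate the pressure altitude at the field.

9860 ft

Pressure correction = (29.92 − 30.21) × 1000 = -290 ft.
Pressure altitude = 10150 + (-290) = 9860 ft.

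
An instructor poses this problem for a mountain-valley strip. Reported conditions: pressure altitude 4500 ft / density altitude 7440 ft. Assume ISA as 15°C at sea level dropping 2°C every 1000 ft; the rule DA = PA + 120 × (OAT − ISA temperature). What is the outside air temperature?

30.5°C

Density altitude − pressure altitude = 7440 − 4500 = +2940 ft.
At 120 ft/°C that is an ISA deviation of 2940/120 = +24.5°C.
ISA temperature at 4500 ft = 15 − 2 × (4500/1000) = 6°C.
OAT = ISA + deviation = 6 + (+24.5) = 30.5°C.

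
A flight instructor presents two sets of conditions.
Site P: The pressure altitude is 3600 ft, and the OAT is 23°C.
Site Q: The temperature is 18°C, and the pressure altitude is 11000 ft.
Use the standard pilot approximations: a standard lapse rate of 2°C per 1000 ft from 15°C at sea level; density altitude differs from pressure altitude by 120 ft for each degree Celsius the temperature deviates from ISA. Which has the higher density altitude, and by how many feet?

Site Q by 8576 ft

Site P: ISA temp = 7.8°C, deviation +15.2°C, DA = 3600 + 120 × 15.2 = 5424 ft.
Site Q: ISA temp = -7°C, deviation +25°C, DA = 11000 + 120 × 25 = 14000 ft.
Site Q is higher by 14000 − 5424 = 8576 ft.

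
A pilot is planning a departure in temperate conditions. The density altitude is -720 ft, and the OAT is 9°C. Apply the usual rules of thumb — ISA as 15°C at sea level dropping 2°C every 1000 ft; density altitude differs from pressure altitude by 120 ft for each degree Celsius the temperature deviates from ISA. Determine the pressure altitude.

DA = PA + 120 × (OAT − (15 − 2·PA/1000)) = PA + 120·OAT − 1800 + 0.24·PA = 1.24·PA + 120·OAT − 1800.
So 1.24·PA = -720 − 120 × 9 + 1800 = 0.
PA = 0 / 1.24 = 0 ft.

0 ft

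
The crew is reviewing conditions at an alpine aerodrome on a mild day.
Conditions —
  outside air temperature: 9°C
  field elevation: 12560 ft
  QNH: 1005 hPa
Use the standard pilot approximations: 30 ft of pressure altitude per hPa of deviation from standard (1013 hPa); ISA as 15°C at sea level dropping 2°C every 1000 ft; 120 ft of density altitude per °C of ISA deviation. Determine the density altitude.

Pressure altitude = 12560 + (1013 − 1005) × 30 = 12560 + (+240) = 12800 ft.
ISA temperature at 12800 ft = 15 − 2 × (12800/1000) = -10.6°C.
ISA deviation = 9 − (-10.6) = +19.6°C.
Density altitude = 12800 + 120 × (19.6) = 15152 ft.

15152 ft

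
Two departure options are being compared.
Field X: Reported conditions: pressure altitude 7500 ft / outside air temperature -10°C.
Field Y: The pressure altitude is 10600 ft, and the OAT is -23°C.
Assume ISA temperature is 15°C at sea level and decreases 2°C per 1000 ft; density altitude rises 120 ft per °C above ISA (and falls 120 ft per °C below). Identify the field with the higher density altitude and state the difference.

Field X: ISA temp = 0°C, deviation -10°C, DA = 7500 + 120 × (-10) = 6300 ft.
Field Y: ISA temp = -6.2°C, deviation -16.8°C, DA = 10600 + 120 × (-16.8) = 8584 ft.
Field Y is higher by 8584 − 6300 = 2284 ft.

Field Y by 2284 ft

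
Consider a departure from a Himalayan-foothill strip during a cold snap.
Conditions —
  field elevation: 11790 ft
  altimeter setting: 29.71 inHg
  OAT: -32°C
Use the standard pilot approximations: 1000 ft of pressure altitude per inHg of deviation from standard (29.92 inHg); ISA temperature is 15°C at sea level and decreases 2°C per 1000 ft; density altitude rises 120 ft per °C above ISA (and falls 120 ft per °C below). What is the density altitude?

9240 ft

Pressure altitude = 11790 + (29.92 − 29.71) × 1000 = 11790 + (+210) = 12000 ft.
ISA temperature at 12000 ft = 15 − 2 × (12000/1000) = -9°C.
ISA deviation = -32 − (-9) = -23°C.
Density altitude = 12000 + 120 × (-23) = 9240 ft.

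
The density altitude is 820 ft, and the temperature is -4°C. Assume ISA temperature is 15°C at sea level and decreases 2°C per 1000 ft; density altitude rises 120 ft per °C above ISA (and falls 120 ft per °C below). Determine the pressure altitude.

DA = PA + 120 × (OAT − (15 − 2·PA/1000)) = PA + 120·OAT − 1800 + 0.24·PA = 1.24·PA + 120·OAT − 1800.
So 1.24·PA = 820 − 120 × (-4) + 1800 = 3100.
PA = 3100 / 1.24 = 2500 ft.

2500 ft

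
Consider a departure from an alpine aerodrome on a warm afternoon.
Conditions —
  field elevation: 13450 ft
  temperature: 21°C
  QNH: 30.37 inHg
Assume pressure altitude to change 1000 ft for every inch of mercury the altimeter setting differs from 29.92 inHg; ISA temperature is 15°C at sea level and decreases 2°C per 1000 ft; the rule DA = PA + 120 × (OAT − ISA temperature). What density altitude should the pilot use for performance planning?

16840 ft

Pressure altitude = 13450 + (29.92 − 30.37) × 1000 = 13450 + (-450) = 13000 ft.
ISA temperature at 13000 ft = 15 − 2 × (13000/1000) = -11°C.
ISA deviation = 21 − (-11) = +32°C.
Density altitude = 13000 + 120 × (32) = 16840 ft.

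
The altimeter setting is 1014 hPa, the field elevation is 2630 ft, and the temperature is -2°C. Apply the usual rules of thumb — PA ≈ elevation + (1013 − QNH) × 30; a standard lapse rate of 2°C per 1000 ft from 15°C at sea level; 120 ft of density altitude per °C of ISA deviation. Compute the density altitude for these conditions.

1184 ft

Pressure altitude = 2630 + (1013 − 1014) × 30 = 2630 + (-30) = 2600 ft.
ISA temperature at 2600 ft = 15 − 2 × (2600/1000) = 9.8°C.
ISA deviation = -2 − 9.8 = -11.8°C.
Density altitude = 2600 + 120 × (-11.8) = 1184 ft.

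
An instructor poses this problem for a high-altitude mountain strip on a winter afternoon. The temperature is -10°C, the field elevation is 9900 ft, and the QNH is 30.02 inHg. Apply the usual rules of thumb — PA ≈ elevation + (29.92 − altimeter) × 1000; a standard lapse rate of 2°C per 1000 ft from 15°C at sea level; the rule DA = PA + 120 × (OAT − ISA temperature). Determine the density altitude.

Pressure altitude = 9900 + (29.92 − 30.02) × 1000 = 9900 + (-100) = 9800 ft.
ISA temperature at 9800 ft = 15 − 2 × (9800/1000) = -4.6°C.
ISA deviation = -10 − (-4.6) = -5.4°C.
Density altitude = 9800 + 120 × (-5.4) = 9152 ft.

9152 ft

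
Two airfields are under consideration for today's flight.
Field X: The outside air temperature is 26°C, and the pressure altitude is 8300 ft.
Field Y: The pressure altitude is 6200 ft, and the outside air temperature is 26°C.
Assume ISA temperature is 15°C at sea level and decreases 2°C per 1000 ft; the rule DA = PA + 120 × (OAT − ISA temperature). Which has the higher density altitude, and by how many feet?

Field X: ISA temp = -1.6°C, deviation +27.6°C, DA = 8300 + 120 × 27.6 = 11612 ft.
Field Y: ISA temp = 2.6°C, deviation +23.4°C, DA = 6200 + 120 × 23.4 = 9008 ft.
Field X is higher by 11612 − 9008 = 2604 ft.

Field X by 2604 ft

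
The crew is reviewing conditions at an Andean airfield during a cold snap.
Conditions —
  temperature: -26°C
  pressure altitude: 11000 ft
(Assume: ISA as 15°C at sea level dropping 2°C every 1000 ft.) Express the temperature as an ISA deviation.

ISA temperature at 11000 ft = 15 − 2 × (11000/1000) = -7°C.
Deviation = OAT − ISA = -26 − (-7) = -19°C.

ISA-19°C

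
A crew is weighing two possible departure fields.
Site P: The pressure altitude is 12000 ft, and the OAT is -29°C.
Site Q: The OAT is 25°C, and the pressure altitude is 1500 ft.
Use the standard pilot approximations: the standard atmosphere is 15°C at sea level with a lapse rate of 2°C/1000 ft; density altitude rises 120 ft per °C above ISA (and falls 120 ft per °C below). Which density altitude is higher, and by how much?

Site P: ISA temp = -9°C, deviation -20°C, DA = 12000 + 120 × (-20) = 9600 ft.
Site Q: ISA temp = 12°C, deviation +13°C, DA = 1500 + 120 × 13 = 3060 ft.
Site P is higher by 9600 − 3060 = 6540 ft.

Site P by 6540 ft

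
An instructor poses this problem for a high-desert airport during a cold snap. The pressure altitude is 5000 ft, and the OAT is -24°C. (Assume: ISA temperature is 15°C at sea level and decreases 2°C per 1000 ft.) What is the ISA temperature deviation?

ISA-29°C

ISA temperature at 5000 ft = 15 − 2 × (5000/1000) = 5°C.
Deviation = OAT − ISA = -24 − 5 = -29°C.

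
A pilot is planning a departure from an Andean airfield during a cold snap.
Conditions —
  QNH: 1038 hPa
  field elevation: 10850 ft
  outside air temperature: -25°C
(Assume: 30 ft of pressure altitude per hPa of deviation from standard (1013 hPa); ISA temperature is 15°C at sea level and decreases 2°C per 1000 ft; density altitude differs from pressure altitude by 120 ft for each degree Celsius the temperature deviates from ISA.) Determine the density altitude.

Pressure altitude = 10850 + (1013 − 1038) × 30 = 10850 + (-750) = 10100 ft.
ISA temperature at 10100 ft = 15 − 2 × (10100/1000) = -5.2°C.
ISA deviation = -25 − (-5.2) = -19.8°C.
Density altitude = 10100 + 120 × (-19.8) = 7724 ft.

7724 ft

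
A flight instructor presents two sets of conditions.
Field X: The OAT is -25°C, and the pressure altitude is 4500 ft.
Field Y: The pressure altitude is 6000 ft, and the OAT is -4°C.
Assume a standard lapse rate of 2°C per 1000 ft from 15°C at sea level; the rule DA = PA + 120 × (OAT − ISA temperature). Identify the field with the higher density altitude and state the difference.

Field Y by 4380 ft

Field X: ISA temp = 6°C, deviation -31°C, DA = 4500 + 120 × (-31) = 780 ft.
Field Y: ISA temp = 3°C, deviation -7°C, DA = 6000 + 120 × (-7) = 5160 ft.
Field Y is higher by 5160 − 780 = 4380 ft.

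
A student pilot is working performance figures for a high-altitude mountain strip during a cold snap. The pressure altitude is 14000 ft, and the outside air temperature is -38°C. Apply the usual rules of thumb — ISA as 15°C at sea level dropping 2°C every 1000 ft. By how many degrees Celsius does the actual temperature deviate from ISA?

ISA temperature at 14000 ft = 15 − 2 × (14000/1000) = -13°C.
Deviation = OAT − ISA = -38 − (-13) = -25°C.

ISA-25°C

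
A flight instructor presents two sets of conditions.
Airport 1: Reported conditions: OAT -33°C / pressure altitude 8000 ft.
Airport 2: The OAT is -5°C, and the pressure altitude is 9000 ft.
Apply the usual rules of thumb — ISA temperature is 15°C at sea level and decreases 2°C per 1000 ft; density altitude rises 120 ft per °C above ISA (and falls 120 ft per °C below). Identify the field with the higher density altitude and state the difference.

Airport 1: ISA temp = -1°C, deviation -32°C, DA = 8000 + 120 × (-32) = 4160 ft.
Airport 2: ISA temp = -3°C, deviation -2°C, DA = 9000 + 120 × (-2) = 8760 ft.
Airport 2 is higher by 8760 − 4160 = 4600 ft.

Airport 2 by 4600 ft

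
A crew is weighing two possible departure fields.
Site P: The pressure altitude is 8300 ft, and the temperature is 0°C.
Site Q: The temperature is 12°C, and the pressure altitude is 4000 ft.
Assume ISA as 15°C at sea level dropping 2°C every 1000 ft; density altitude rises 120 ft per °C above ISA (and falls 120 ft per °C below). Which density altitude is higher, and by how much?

Site P by 3892 ft

Site P: ISA temp = -1.6°C, deviation +1.6°C, DA = 8300 + 120 × 1.6 = 8492 ft.
Site Q: ISA temp = 7°C, deviation +5°C, DA = 4000 + 120 × 5 = 4600 ft.
Site P is higher by 8492 − 4600 = 3892 ft.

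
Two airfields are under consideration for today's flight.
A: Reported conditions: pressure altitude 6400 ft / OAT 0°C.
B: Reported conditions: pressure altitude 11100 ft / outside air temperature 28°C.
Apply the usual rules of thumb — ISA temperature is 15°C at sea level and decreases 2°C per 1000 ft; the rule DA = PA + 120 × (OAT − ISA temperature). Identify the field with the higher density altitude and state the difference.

A: ISA temp = 2.2°C, deviation -2.2°C, DA = 6400 + 120 × (-2.2) = 6136 ft.
B: ISA temp = -7.2°C, deviation +35.2°C, DA = 11100 + 120 × 35.2 = 15324 ft.
B is higher by 15324 − 6136 = 9188 ft.

B by 9188 ft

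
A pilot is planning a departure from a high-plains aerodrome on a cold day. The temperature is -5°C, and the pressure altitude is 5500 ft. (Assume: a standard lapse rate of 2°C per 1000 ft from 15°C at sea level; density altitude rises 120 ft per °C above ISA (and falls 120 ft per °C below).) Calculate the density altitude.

ISA temperature at 5500 ft = 15 − 2 × (5500/1000) = 4°C.
ISA deviation = -5 − 4 = -9°C.
Density altitude = 5500 + 120 × (-9) = 5500 + (-1080) = 4420 ft.

4420 ft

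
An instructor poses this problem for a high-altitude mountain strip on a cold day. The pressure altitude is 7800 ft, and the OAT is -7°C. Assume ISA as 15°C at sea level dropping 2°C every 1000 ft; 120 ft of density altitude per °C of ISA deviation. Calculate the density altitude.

ISA temperature at 7800 ft = 15 − 2 × (7800/1000) = -0.6°C.
ISA deviation = -7 − (-0.6) = -6.4°C.
Density altitude = 7800 + 120 × (-6.4) = 7800 + (-768) = 7032 ft.

7032 ft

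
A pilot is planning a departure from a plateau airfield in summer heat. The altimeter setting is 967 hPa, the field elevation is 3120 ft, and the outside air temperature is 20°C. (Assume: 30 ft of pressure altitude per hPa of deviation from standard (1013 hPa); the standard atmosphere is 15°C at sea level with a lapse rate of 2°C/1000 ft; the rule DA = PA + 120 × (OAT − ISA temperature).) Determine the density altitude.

6180 ft

Pressure altitude = 3120 + (1013 − 967) × 30 = 3120 + (+1380) = 4500 ft.
ISA temperature at 4500 ft = 15 − 2 × (4500/1000) = 6°C.
ISA deviation = 20 − 6 = +14°C.
Density altitude = 4500 + 120 × (14) = 6180 ft.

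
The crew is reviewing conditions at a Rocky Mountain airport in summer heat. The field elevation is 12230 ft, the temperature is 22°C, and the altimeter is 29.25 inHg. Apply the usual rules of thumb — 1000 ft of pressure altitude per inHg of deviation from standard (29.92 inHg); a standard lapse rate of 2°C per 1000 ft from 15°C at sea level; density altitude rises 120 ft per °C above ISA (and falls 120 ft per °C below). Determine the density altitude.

Pressure altitude = 12230 + (29.92 − 29.25) × 1000 = 12230 + (+670) = 12900 ft.
ISA temperature at 12900 ft = 15 − 2 × (12900/1000) = -10.8°C.
ISA deviation = 22 − (-10.8) = +32.8°C.
Density altitude = 12900 + 120 × (32.8) = 16836 ft.

16836 ft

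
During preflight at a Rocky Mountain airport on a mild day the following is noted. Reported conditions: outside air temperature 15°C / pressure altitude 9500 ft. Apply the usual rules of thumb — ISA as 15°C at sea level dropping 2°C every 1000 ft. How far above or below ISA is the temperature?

ISA+19°C

ISA temperature at 9500 ft = 15 − 2 × (9500/1000) = -4°C.
Deviation = OAT − ISA = 15 − (-4) = +19°C.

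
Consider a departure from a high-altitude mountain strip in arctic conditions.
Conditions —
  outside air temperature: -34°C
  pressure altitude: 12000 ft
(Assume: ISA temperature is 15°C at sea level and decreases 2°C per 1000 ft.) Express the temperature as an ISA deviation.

ISA-25°C

ISA temperature at 12000 ft = 15 − 2 × (12000/1000) = -9°C.
Deviation = OAT − ISA = -34 − (-9) = -25°C.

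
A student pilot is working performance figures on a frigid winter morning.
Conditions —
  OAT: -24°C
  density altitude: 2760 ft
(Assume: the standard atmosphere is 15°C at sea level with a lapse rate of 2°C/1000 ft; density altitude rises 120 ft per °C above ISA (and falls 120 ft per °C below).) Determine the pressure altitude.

6000 ft

DA = PA + 120 × (OAT − (15 − 2·PA/1000)) = PA + 120·OAT − 1800 + 0.24·PA = 1.24·PA + 120·OAT − 1800.
So 1.24·PA = 2760 − 120 × (-24) + 1800 = 7440.
PA = 7440 / 1.24 = 6000 ft.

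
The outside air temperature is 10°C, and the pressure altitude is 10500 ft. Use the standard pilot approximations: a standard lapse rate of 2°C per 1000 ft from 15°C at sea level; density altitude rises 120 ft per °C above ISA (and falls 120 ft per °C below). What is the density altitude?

ISA temperature at 10500 ft = 15 − 2 × (10500/1000) = -6°C.
ISA deviation = 10 − (-6) = +16°C.
Density altitude = 10500 + 120 × (16) = 10500 + (+1920) = 12420 ft.

12420 ft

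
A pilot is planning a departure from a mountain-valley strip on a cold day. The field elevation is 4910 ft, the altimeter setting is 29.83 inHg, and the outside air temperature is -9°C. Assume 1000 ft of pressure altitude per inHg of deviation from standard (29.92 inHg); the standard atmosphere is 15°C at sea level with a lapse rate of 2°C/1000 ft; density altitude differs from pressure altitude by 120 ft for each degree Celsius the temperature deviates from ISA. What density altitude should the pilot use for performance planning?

3320 ft

Pressure altitude = 4910 + (29.92 − 29.83) × 1000 = 4910 + (+90) = 5000 ft.
ISA temperature at 5000 ft = 15 − 2 × (5000/1000) = 5°C.
ISA deviation = -9 − 5 = -14°C.
Density altitude = 5000 + 120 × (-14) = 3320 ft.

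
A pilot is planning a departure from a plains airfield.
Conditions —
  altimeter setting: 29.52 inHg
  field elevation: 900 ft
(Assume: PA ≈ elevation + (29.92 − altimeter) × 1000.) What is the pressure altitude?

1300 ft

Pressure correction = (29.92 − 29.52) × 1000 = +400 ft.
Pressure altitude = 900 + (+400) = 1300 ft.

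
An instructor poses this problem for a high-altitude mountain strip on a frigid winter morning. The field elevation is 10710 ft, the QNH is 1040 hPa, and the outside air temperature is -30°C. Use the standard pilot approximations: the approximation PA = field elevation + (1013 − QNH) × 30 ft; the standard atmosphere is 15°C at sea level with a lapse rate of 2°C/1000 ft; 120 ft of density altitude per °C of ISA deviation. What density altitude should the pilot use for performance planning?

6876 ft

Pressure altitude = 10710 + (1013 − 1040) × 30 = 10710 + (-810) = 9900 ft.
ISA temperature at 9900 ft = 15 − 2 × (9900/1000) = -4.8°C.
ISA deviation = -30 − (-4.8) = -25.2°C.
Density altitude = 9900 + 120 × (-25.2) = 6876 ft.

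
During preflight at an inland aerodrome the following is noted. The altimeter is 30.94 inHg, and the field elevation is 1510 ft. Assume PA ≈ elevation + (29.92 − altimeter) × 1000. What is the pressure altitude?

Pressure correction = (29.92 − 30.94) × 1000 = -1020 ft.
Pressure altitude = 1510 + (-1020) = 490 ft.

490 ft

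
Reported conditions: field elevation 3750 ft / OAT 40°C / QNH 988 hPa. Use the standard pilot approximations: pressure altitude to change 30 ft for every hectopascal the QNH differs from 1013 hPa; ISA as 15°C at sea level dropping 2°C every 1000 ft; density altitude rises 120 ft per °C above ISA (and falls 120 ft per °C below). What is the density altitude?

8580 ft

Pressure altitude = 3750 + (1013 − 988) × 30 = 3750 + (+750) = 4500 ft.
ISA temperature at 4500 ft = 15 − 2 × (4500/1000) = 6°C.
ISA deviation = 40 − 6 = +34°C.
Density altitude = 4500 + 120 × (34) = 8580 ft.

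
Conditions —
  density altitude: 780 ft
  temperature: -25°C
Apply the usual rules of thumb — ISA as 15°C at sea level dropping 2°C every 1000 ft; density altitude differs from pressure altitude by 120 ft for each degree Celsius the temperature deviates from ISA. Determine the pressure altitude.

DA = PA + 120 × (OAT − (15 − 2·PA/1000)) = PA + 120·OAT − 1800 + 0.24·PA = 1.24·PA + 120·OAT − 1800.
So 1.24·PA = 780 − 120 × (-25) + 1800 = 5580.
PA = 5580 / 1.24 = 4500 ft.

4500 ft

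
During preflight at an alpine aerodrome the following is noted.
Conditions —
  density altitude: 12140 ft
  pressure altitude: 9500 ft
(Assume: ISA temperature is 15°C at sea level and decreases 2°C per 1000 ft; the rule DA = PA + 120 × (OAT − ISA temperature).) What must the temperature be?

18°C

Density altitude − pressure altitude = 12140 − 9500 = +2640 ft.
At 120 ft/°C that is an ISA deviation of 2640/120 = +22°C.
ISA temperature at 9500 ft = 15 − 2 × (9500/1000) = -4°C.
OAT = ISA + deviation = -4 + (+22) = 18°C.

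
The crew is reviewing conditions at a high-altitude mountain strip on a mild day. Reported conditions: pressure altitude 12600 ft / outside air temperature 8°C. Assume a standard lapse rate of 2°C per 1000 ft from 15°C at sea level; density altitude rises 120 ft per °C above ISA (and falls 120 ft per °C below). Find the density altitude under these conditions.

14784 ft

ISA temperature at 12600 ft = 15 − 2 × (12600/1000) = -10.2°C.
ISA deviation = 8 − (-10.2) = +18.2°C.
Density altitude = 12600 + 120 × (18.2) = 12600 + (+2184) = 14784 ft.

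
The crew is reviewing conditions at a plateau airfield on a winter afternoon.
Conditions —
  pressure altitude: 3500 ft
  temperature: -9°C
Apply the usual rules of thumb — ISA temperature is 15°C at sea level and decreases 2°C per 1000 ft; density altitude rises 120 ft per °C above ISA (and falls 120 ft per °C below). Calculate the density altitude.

ISA temperature at 3500 ft = 15 − 2 × (3500/1000) = 8°C.
ISA deviation = -9 − 8 = -17°C.
Density altitude = 3500 + 120 × (-17) = 3500 + (-2040) = 1460 ft.

1460 ft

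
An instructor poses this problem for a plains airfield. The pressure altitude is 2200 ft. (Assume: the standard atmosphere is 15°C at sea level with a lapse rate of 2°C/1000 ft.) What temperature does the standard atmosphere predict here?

10.6°C

ISA temperature = 15 − 2 × (2200/1000) = 15 − 4.4 = 10.6°C.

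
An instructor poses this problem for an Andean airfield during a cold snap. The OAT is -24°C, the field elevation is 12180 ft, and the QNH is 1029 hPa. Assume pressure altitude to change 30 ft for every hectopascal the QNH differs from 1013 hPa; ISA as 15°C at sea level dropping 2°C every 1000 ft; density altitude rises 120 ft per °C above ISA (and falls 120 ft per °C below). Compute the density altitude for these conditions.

9828 ft

Pressure altitude = 12180 + (1013 − 1029) × 30 = 12180 + (-480) = 11700 ft.
ISA temperature at 11700 ft = 15 − 2 × (11700/1000) = -8.4°C.
ISA deviation = -24 − (-8.4) = -15.6°C.
Density altitude = 11700 + 120 × (-15.6) = 9828 ft.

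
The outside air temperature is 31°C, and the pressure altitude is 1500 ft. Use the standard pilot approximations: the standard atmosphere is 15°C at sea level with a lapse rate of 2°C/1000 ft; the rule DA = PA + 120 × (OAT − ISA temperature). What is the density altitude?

ISA temperature at 1500 ft = 15 − 2 × (1500/1000) = 12°C.
ISA deviation = 31 − 12 = +19°C.
Density altitude = 1500 + 120 × (19) = 1500 + (+2280) = 3780 ft.

3780 ft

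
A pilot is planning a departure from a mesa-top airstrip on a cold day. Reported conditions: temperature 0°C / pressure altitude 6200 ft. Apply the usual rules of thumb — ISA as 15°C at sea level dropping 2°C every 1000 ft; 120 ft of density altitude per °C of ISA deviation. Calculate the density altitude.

ISA temperature at 6200 ft = 15 − 2 × (6200/1000) = 2.6°C.
ISA deviation = 0 − 2.6 = -2.6°C.
Density altitude = 6200 + 120 × (-2.6) = 6200 + (-312) = 5888 ft.

5888 ft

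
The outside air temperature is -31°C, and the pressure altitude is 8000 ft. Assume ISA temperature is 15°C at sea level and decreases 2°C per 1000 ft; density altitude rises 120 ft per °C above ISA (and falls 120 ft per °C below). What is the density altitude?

4400 ft

ISA temperature at 8000 ft = 15 − 2 × (8000/1000) = -1°C.
ISA deviation = -31 − (-1) = -30°C.
Density altitude = 8000 + 120 × (-30) = 8000 + (-3600) = 4400 ft.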